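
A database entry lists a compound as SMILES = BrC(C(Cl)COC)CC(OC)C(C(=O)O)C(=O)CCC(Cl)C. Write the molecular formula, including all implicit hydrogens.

Walk through each heavy atom and fill implicit hydrogens from standard valence (C 4, N 3, O 2, S 2, halogen 1):
  atom 1: Br (halogen, monovalent) → 0 H
  atom 2: C, bond orders sum to 3 (valence 4) → 1 H
  atom 3: C, bond orders sum to 3 (valence 4) → 1 H
  atom 4: Cl (halogen, monovalent) → 0 H
  atom 5: C, bond orders sum to 2 (valence 4) → 2 H
  atom 6: O, bond orders sum to 2 (valence 2) → 0 H
  atom 7: C, bond orders sum to 1 (valence 4) → 3 H
  atom 8: C, bond orders sum to 2 (valence 4) → 2 H
  atom 9: C, bond orders sum to 3 (valence 4) → 1 H
  atom 10: O, bond orders sum to 2 (valence 2) → 0 H
  atom 11: C, bond orders sum to 1 (valence 4) → 3 H
  atom 12: C, bond orders sum to 3 (valence 4) → 1 H
  atom 13: C, bond orders sum to 4 (valence 4) → 0 H
  atom 14: O, bond orders sum to 2 (valence 2) → 0 H
  atom 15: O, bond orders sum to 1 (valence 2) → 1 H
  atom 16: C, bond orders sum to 4 (valence 4) → 0 H
  atom 17: O, bond orders sum to 2 (valence 2) → 0 H
  atom 18: C, bond orders sum to 2 (valence 4) → 2 H
  atom 19: C, bond orders sum to 2 (valence 4) → 2 H
  atom 20: C, bond orders sum to 3 (valence 4) → 1 H
  atom 21: Cl (halogen, monovalent) → 0 H
  atom 22: C, bond orders sum to 1 (valence 4) → 3 H
Totals → C:14, H:23, Br:1, Cl:2, O:5.
In Hill order: C14H23BrCl2O5.

C14H23BrCl2O5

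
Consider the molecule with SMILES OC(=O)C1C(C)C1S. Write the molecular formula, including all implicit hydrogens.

Walk through each heavy atom and fill implicit hydrogens from standard valence (C 4, N 3, O 2, S 2, halogen 1):
  atom 1: O, bond orders sum to 1 (valence 2) → 1 H
  atom 2: C, bond orders sum to 4 (valence 4) → 0 H
  atom 3: O, bond orders sum to 2 (valence 2) → 0 H
  atom 4: C, bond orders sum to 3 (valence 4) → 1 H
  atom 5: C, bond orders sum to 3 (valence 4) → 1 H
  atom 6: C, bond orders sum to 1 (valence 4) → 3 H
  atom 7: C, bond orders sum to 3 (valence 4) → 1 H
  atom 8: S, bond orders sum to 1 (valence 2) → 1 H
Totals → C:5, H:8, O:2, S:1.

C5H8O2S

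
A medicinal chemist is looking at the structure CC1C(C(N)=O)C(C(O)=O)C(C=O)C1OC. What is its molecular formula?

C10H15NO5

Walk through each heavy atom and fill implicit hydrogens from standard valence (C 4, N 3, O 2, S 2, halogen 1):
  atom 1: C, bond orders sum to 1 (valence 4) → 3 H
  atom 2: C, bond orders sum to 3 (valence 4) → 1 H
  atom 3: C, bond orders sum to 3 (valence 4) → 1 H
  atom 4: C, bond orders sum to 4 (valence 4) → 0 H
  atom 5: N, bond orders sum to 1 (valence 3) → 2 H
  atom 6: O, bond orders sum to 2 (valence 2) → 0 H
  atom 7: C, bond orders sum to 3 (valence 4) → 1 H
  atom 8: C, bond orders sum to 4 (valence 4) → 0 H
  atom 9: O, bond orders sum to 1 (valence 2) → 1 H
  atom 10: O, bond orders sum to 2 (valence 2) → 0 H
  atom 11: C, bond orders sum to 3 (valence 4) → 1 H
  atom 12: C, bond orders sum to 3 (valence 4) → 1 H
  atom 13: O, bond orders sum to 2 (valence 2) → 0 H
  atom 14: C, bond orders sum to 3 (valence 4) → 1 H
  atom 15: O, bond orders sum to 2 (valence 2) → 0 H
  atom 16: C, bond orders sum to 1 (valence 4) → 3 H
Totals → C:10, H:15, N:1, O:5.
In Hill order: C10H15NO5.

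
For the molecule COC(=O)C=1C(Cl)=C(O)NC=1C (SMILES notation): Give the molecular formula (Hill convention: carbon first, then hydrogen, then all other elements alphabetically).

Walk through each heavy atom and fill implicit hydrogens from standard valence (C 4, N 3, O 2, S 2, halogen 1):
  atom 1: C, bond orders sum to 1 (valence 4) → 3 H
  atom 2: O, bond orders sum to 2 (valence 2) → 0 H
  atom 3: C, bond orders sum to 4 (valence 4) → 0 H
  atom 4: O, bond orders sum to 2 (valence 2) → 0 H
  atom 5: C, bond orders sum to 4 (valence 4) → 0 H
  atom 6: C, bond orders sum to 4 (valence 4) → 0 H
  atom 7: Cl (halogen, monovalent) → 0 H
  atom 8: C, bond orders sum to 4 (valence 4) → 0 H
  atom 9: O, bond orders sum to 1 (valence 2) → 1 H
  atom 10: N, bond orders sum to 2 (valence 3) → 1 H
  atom 11: C, bond orders sum to 4 (valence 4) → 0 H
  atom 12: C, bond orders sum to 1 (valence 4) → 3 H
Totals → C:7, H:8, Cl:1, N:1, O:3.
In Hill order: C7H8ClNO3.

C7H8ClNO3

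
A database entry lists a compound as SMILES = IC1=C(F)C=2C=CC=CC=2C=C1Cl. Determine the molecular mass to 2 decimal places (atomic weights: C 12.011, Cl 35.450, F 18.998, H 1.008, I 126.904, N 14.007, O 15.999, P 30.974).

First, the molecular formula is C10H5ClFI (counting implicit H from valence).
  C: 10 × 12.011 = 120.110
  Cl: 1 × 35.450 = 35.450
  F: 1 × 18.998 = 18.998
  H: 5 × 1.008 = 5.040
  I: 1 × 126.904 = 126.904
Sum: 10×12.011 + 1×35.450 + 1×18.998 + 5×1.008 + 1×126.904 = 306.502 → 306.50 g/mol.

306.50 g/mol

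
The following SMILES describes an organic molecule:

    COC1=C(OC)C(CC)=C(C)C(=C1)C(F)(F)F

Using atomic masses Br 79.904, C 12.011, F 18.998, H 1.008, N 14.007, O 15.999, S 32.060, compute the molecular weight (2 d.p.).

First, the molecular formula is C12H15F3O2 (counting implicit H from valence).
  C: 12 × 12.011 = 144.132
  F: 3 × 18.998 = 56.994
  H: 15 × 1.008 = 15.120
  O: 2 × 15.999 = 31.998
Sum: 12×12.011 + 3×18.998 + 15×1.008 + 2×15.999 = 248.244 → 248.24 g/mol.

248.24 g/mol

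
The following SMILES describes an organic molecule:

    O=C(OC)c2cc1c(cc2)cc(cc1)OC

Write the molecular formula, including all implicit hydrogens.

Walk through each heavy atom and fill implicit hydrogens from standard valence (C 4, N 3, O 2, S 2, halogen 1); for lowercase aromatic atoms, an aromatic c carries 1 H when it has two neighbours and 0 H with three, and aromatic n carries 0 H:
  atom 1: O, bond orders sum to 2 (valence 2) → 0 H
  atom 2: C, bond orders sum to 4 (valence 4) → 0 H
  atom 3: O, bond orders sum to 2 (valence 2) → 0 H
  atom 4: C, bond orders sum to 1 (valence 4) → 3 H
  atom 5: aromatic c, 3 neighbours → 0 H
  atom 6: aromatic c, 2 neighbours → 1 H
  atom 7: aromatic c, 3 neighbours → 0 H
  atom 8: aromatic c, 3 neighbours → 0 H
  atom 9: aromatic c, 2 neighbours → 1 H
  atom 10: aromatic c, 2 neighbours → 1 H
  atom 11: aromatic c, 2 neighbours → 1 H
  atom 12: aromatic c, 3 neighbours → 0 H
  atom 13: aromatic c, 2 neighbours → 1 H
  atom 14: aromatic c, 2 neighbours → 1 H
  atom 15: O, bond orders sum to 2 (valence 2) → 0 H
  atom 16: C, bond orders sum to 1 (valence 4) → 3 H
Totals → C:13, H:12, O:3.

C13H12O3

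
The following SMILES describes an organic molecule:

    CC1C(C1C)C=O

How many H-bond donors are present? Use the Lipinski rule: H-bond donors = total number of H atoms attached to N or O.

0

Donors: find every N or O and count the H atoms it carries.
  atom 7 (O): bond orders sum to 2 → 0 H
Lipinski HBD = 0.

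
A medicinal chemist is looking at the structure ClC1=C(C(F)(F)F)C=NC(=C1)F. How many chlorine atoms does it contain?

Scan the SMILES for Cl atoms (remember two-letter symbols like Cl and Br are single atoms).
Chlorine count: 1.

1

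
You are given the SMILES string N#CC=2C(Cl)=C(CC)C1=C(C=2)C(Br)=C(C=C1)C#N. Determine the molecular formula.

C14H8BrClN2

Walk through each heavy atom and fill implicit hydrogens from standard valence (C 4, N 3, O 2, S 2, halogen 1):
  atom 1: N, bond orders sum to 3 (valence 3) → 0 H
  atom 2: C, bond orders sum to 4 (valence 4) → 0 H
  atom 3: C, bond orders sum to 4 (valence 4) → 0 H
  atom 4: C, bond orders sum to 4 (valence 4) → 0 H
  atom 5: Cl (halogen, monovalent) → 0 H
  atom 6: C, bond orders sum to 4 (valence 4) → 0 H
  atom 7: C, bond orders sum to 2 (valence 4) → 2 H
  atom 8: C, bond orders sum to 1 (valence 4) → 3 H
  atom 9: C, bond orders sum to 4 (valence 4) → 0 H
  atom 10: C, bond orders sum to 4 (valence 4) → 0 H
  atom 11: C, bond orders sum to 3 (valence 4) → 1 H
  atom 12: C, bond orders sum to 4 (valence 4) → 0 H
  atom 13: Br (halogen, monovalent) → 0 H
  atom 14: C, bond orders sum to 4 (valence 4) → 0 H
  atom 15: C, bond orders sum to 3 (valence 4) → 1 H
  atom 16: C, bond orders sum to 3 (valence 4) → 1 H
  atom 17: C, bond orders sum to 4 (valence 4) → 0 H
  atom 18: N, bond orders sum to 3 (valence 3) → 0 H
Totals → C:14, H:8, Br:1, Cl:1, N:2.
In Hill order: C14H8BrClN2.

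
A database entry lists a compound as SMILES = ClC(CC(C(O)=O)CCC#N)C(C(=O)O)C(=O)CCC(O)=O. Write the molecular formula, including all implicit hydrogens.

C13H16ClNO7

Walk through each heavy atom and fill implicit hydrogens from standard valence (C 4, N 3, O 2, S 2, halogen 1):
  atom 1: Cl (halogen, monovalent) → 0 H
  atom 2: C, bond orders sum to 3 (valence 4) → 1 H
  atom 3: C, bond orders sum to 2 (valence 4) → 2 H
  atom 4: C, bond orders sum to 3 (valence 4) → 1 H
  atom 5: C, bond orders sum to 4 (valence 4) → 0 H
  atom 6: O, bond orders sum to 1 (valence 2) → 1 H
  atom 7: O, bond orders sum to 2 (valence 2) → 0 H
  atom 8: C, bond orders sum to 2 (valence 4) → 2 H
  atom 9: C, bond orders sum to 2 (valence 4) → 2 H
  atom 10: C, bond orders sum to 4 (valence 4) → 0 H
  atom 11: N, bond orders sum to 3 (valence 3) → 0 H
  atom 12: C, bond orders sum to 3 (valence 4) → 1 H
  atom 13: C, bond orders sum to 4 (valence 4) → 0 H
  atom 14: O, bond orders sum to 2 (valence 2) → 0 H
  atom 15: O, bond orders sum to 1 (valence 2) → 1 H
  atom 16: C, bond orders sum to 4 (valence 4) → 0 H
  atom 17: O, bond orders sum to 2 (valence 2) → 0 H
  atom 18: C, bond orders sum to 2 (valence 4) → 2 H
  atom 19: C, bond orders sum to 2 (valence 4) → 2 H
  atom 20: C, bond orders sum to 4 (valence 4) → 0 H
  atom 21: O, bond orders sum to 1 (valence 2) → 1 H
  atom 22: O, bond orders sum to 2 (valence 2) → 0 H
Totals → C:13, H:16, Cl:1, N:1, O:7.
In Hill order: C13H16ClNO7.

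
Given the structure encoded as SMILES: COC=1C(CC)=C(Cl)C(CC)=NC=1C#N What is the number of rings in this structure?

1

In SMILES, each pair of matching ring-closure digits denotes one ring-closing bond; the number of such bonds equals the number of independent rings.
Ring-closure bonds here: 1.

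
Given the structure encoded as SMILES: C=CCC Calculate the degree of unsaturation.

Degree of unsaturation = (number of rings) + (number of π bonds).
Ring closures in the SMILES: 0.
π bonds: 1 double bond (each 1 DoU) → 1 DoU from unsaturation.
Total DoU = 0 + 1 = 1.

1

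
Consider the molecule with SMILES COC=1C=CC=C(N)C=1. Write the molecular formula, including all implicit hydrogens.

C7H9NO

Walk through each heavy atom and fill implicit hydrogens from standard valence (C 4, N 3, O 2, S 2, halogen 1):
  atom 1: C, bond orders sum to 1 (valence 4) → 3 H
  atom 2: O, bond orders sum to 2 (valence 2) → 0 H
  atom 3: C, bond orders sum to 4 (valence 4) → 0 H
  atom 4: C, bond orders sum to 3 (valence 4) → 1 H
  atom 5: C, bond orders sum to 3 (valence 4) → 1 H
  atom 6: C, bond orders sum to 3 (valence 4) → 1 H
  atom 7: C, bond orders sum to 4 (valence 4) → 0 H
  atom 8: N, bond orders sum to 1 (valence 3) → 2 H
  atom 9: C, bond orders sum to 3 (valence 4) → 1 H
Totals → C:7, H:9, N:1, O:1.
In Hill order: C7H9NO.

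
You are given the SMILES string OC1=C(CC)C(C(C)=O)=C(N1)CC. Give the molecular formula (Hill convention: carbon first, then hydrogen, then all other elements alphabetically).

C10H15NO2

Walk through each heavy atom and fill implicit hydrogens from standard valence (C 4, N 3, O 2, S 2, halogen 1):
  atom 1: O, bond orders sum to 1 (valence 2) → 1 H
  atom 2: C, bond orders sum to 4 (valence 4) → 0 H
  atom 3: C, bond orders sum to 4 (valence 4) → 0 H
  atom 4: C, bond orders sum to 2 (valence 4) → 2 H
  atom 5: C, bond orders sum to 1 (valence 4) → 3 H
  atom 6: C, bond orders sum to 4 (valence 4) → 0 H
  atom 7: C, bond orders sum to 4 (valence 4) → 0 H
  atom 8: C, bond orders sum to 1 (valence 4) → 3 H
  atom 9: O, bond orders sum to 2 (valence 2) → 0 H
  atom 10: C, bond orders sum to 4 (valence 4) → 0 H
  atom 11: N, bond orders sum to 2 (valence 3) → 1 H
  atom 12: C, bond orders sum to 2 (valence 4) → 2 H
  atom 13: C, bond orders sum to 1 (valence 4) → 3 H
Totals → C:10, H:15, N:1, O:2.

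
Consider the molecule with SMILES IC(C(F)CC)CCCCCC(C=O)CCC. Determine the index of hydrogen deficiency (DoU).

Molecular formula: C14H26FIO.
DoU = (2C + 2 + N − H − X) / 2, where X is the halogen count and O/S are ignored.
    = (2·14 + 2 + 0 − 26 − 2) / 2 = 2 / 2 = 1.

1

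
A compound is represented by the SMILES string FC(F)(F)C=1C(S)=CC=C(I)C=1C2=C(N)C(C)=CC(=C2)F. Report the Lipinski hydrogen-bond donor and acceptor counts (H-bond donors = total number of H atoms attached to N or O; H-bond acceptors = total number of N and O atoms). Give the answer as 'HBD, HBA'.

2, 1

Donors: find every N or O and count the H atoms it carries.
  atom 15 (N): bond orders sum to 1 → 2 H
Lipinski HBD = 2.
Acceptors: N atoms = 1, O atoms = 0 → HBA = 1.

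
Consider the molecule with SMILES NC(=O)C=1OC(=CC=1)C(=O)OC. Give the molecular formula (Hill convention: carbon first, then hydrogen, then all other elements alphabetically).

Walk through each heavy atom and fill implicit hydrogens from standard valence (C 4, N 3, O 2, S 2, halogen 1):
  atom 1: N, bond orders sum to 1 (valence 3) → 2 H
  atom 2: C, bond orders sum to 4 (valence 4) → 0 H
  atom 3: O, bond orders sum to 2 (valence 2) → 0 H
  atom 4: C, bond orders sum to 4 (valence 4) → 0 H
  atom 5: O, bond orders sum to 2 (valence 2) → 0 H
  atom 6: C, bond orders sum to 4 (valence 4) → 0 H
  atom 7: C, bond orders sum to 3 (valence 4) → 1 H
  atom 8: C, bond orders sum to 3 (valence 4) → 1 H
  atom 9: C, bond orders sum to 4 (valence 4) → 0 H
  atom 10: O, bond orders sum to 2 (valence 2) → 0 H
  atom 11: O, bond orders sum to 2 (valence 2) → 0 H
  atom 12: C, bond orders sum to 1 (valence 4) → 3 H
Totals → C:7, H:7, N:1, O:4.

C7H7NO4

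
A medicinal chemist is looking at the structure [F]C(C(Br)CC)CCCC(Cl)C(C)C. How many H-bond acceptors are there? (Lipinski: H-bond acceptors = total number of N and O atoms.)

0

N atoms: 0; O atoms: 0.
Lipinski HBA = 0 + 0 = 0.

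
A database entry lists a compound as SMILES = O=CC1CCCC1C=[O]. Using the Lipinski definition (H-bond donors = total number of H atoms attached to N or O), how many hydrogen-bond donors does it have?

0

Donors: find every N or O and count the H atoms it carries.
  atom 1 (O): bond orders sum to 2 → 0 H
  atom 9 (O): bond orders sum to 2 → 0 H
Lipinski HBD = 0.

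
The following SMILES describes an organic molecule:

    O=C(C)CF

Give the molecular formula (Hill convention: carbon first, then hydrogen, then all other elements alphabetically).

C3H5FO

Walk through each heavy atom and fill implicit hydrogens from standard valence (C 4, N 3, O 2, S 2, halogen 1):
  atom 1: O, bond orders sum to 2 (valence 2) → 0 H
  atom 2: C, bond orders sum to 4 (valence 4) → 0 H
  atom 3: C, bond orders sum to 1 (valence 4) → 3 H
  atom 4: C, bond orders sum to 2 (valence 4) → 2 H
  atom 5: F (halogen, monovalent) → 0 H
Totals → C:3, H:5, F:1, O:1.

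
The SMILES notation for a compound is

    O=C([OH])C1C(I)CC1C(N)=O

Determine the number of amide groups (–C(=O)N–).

1

The amide motif appears at heavy-atom position 9 in the SMILES.
Other groups present: 1 carboxylic acid.
Amide count: 1.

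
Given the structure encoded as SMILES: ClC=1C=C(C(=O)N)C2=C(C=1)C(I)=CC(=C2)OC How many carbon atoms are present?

12

Count every carbon token in the SMILES (each C, including those in ring-closure positions and inside branches).
Carbon count: 12.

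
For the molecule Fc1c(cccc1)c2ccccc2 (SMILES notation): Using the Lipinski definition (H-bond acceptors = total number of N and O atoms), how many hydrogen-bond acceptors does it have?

N atoms: 0; O atoms: 0.
Lipinski HBA = 0 + 0 = 0.

0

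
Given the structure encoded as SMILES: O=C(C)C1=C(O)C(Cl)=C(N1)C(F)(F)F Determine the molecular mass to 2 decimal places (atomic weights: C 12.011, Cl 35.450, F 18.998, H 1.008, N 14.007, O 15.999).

227.57 g/mol

First, the molecular formula is C7H5ClF3NO2 (counting implicit H from valence).
  C: 7 × 12.011 = 84.077
  Cl: 1 × 35.450 = 35.450
  F: 3 × 18.998 = 56.994
  H: 5 × 1.008 = 5.040
  N: 1 × 14.007 = 14.007
  O: 2 × 15.999 = 31.998
Sum: 7×12.011 + 1×35.450 + 3×18.998 + 5×1.008 + 1×14.007 + 2×15.999 = 227.566 → 227.57 g/mol.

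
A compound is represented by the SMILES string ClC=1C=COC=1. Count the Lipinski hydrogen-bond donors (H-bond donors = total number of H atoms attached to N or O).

0

Donors: find every N or O and count the H atoms it carries.
  atom 5 (O): bond orders sum to 2 → 0 H
Lipinski HBD = 0.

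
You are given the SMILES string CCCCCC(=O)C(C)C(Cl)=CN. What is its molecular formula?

C10H18ClNO

Walk through each heavy atom and fill implicit hydrogens from standard valence (C 4, N 3, O 2, S 2, halogen 1):
  atom 1: C, bond orders sum to 1 (valence 4) → 3 H
  atom 2: C, bond orders sum to 2 (valence 4) → 2 H
  atom 3: C, bond orders sum to 2 (valence 4) → 2 H
  atom 4: C, bond orders sum to 2 (valence 4) → 2 H
  atom 5: C, bond orders sum to 2 (valence 4) → 2 H
  atom 6: C, bond orders sum to 4 (valence 4) → 0 H
  atom 7: O, bond orders sum to 2 (valence 2) → 0 H
  atom 8: C, bond orders sum to 3 (valence 4) → 1 H
  atom 9: C, bond orders sum to 1 (valence 4) → 3 H
  atom 10: C, bond orders sum to 4 (valence 4) → 0 H
  atom 11: Cl (halogen, monovalent) → 0 H
  atom 12: C, bond orders sum to 3 (valence 4) → 1 H
  atom 13: N, bond orders sum to 1 (valence 3) → 2 H
Totals → C:10, H:18, Cl:1, N:1, O:1.
In Hill order: C10H18ClNO.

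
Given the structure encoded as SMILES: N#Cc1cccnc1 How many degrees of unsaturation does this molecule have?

Molecular formula: C6H4N2.
DoU = (2C + 2 + N − H − X) / 2, where X is the halogen count and O/S are ignored.
    = (2·6 + 2 + 2 − 4 − 0) / 2 = 12 / 2 = 6.

6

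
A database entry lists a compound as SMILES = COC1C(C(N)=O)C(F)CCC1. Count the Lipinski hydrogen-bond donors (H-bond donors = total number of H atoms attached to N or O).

Donors: find every N or O and count the H atoms it carries.
  atom 2 (O): bond orders sum to 2 → 0 H
  atom 6 (N): bond orders sum to 1 → 2 H
  atom 7 (O): bond orders sum to 2 → 0 H
Lipinski HBD = 2.

2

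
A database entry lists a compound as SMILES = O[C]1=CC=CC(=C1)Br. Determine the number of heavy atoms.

Every atom symbol written in the SMILES (organic subset) is one heavy atom; implicit H are not written.
Heavy atoms by element → Br:1, C:6, O:1.
Total: 8.

8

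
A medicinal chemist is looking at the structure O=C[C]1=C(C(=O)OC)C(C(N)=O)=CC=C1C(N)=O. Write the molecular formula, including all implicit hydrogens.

Walk through each heavy atom and fill implicit hydrogens from standard valence (C 4, N 3, O 2, S 2, halogen 1):
  atom 1: O, bond orders sum to 2 (valence 2) → 0 H
  atom 2: C, bond orders sum to 3 (valence 4) → 1 H
  atom 3: C with explicit H count 0
  atom 4: C, bond orders sum to 4 (valence 4) → 0 H
  atom 5: C, bond orders sum to 4 (valence 4) → 0 H
  atom 6: O, bond orders sum to 2 (valence 2) → 0 H
  atom 7: O, bond orders sum to 2 (valence 2) → 0 H
  atom 8: C, bond orders sum to 1 (valence 4) → 3 H
  atom 9: C, bond orders sum to 4 (valence 4) → 0 H
  atom 10: C, bond orders sum to 4 (valence 4) → 0 H
  atom 11: N, bond orders sum to 1 (valence 3) → 2 H
  atom 12: O, bond orders sum to 2 (valence 2) → 0 H
  atom 13: C, bond orders sum to 3 (valence 4) → 1 H
  atom 14: C, bond orders sum to 3 (valence 4) → 1 H
  atom 15: C, bond orders sum to 4 (valence 4) → 0 H
  atom 16: C, bond orders sum to 4 (valence 4) → 0 H
  atom 17: N, bond orders sum to 1 (valence 3) → 2 H
  atom 18: O, bond orders sum to 2 (valence 2) → 0 H
Totals → C:11, H:10, N:2, O:5.

C11H10N2O5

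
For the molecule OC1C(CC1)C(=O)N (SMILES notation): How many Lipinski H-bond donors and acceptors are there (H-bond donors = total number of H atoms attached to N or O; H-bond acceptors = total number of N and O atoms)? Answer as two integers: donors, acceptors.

Donors: find every N or O and count the H atoms it carries.
  atom 1 (O): bond orders sum to 1 → 1 H
  atom 7 (O): bond orders sum to 2 → 0 H
  atom 8 (N): bond orders sum to 1 → 2 H
Lipinski HBD = 3.
Acceptors: N atoms = 1, O atoms = 2 → HBA = 3.

3, 3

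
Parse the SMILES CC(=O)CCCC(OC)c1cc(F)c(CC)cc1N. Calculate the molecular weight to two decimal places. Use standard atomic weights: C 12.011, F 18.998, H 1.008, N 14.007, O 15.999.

First, the molecular formula is C15H22FNO2 (counting implicit H from valence).
  C: 15 × 12.011 = 180.165
  F: 1 × 18.998 = 18.998
  H: 22 × 1.008 = 22.176
  N: 1 × 14.007 = 14.007
  O: 2 × 15.999 = 31.998
Sum: 15×12.011 + 1×18.998 + 22×1.008 + 1×14.007 + 2×15.999 = 267.344 → 267.34 g/mol.

267.34 g/mol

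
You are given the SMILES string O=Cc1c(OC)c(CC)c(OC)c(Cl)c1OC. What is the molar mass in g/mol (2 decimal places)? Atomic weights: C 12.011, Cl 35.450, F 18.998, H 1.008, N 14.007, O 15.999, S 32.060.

258.70 g/mol

First, the molecular formula is C12H15ClO4 (counting implicit H from valence).
  C: 12 × 12.011 = 144.132
  Cl: 1 × 35.450 = 35.450
  H: 15 × 1.008 = 15.120
  O: 4 × 15.999 = 63.996
Sum: 12×12.011 + 1×35.450 + 15×1.008 + 4×15.999 = 258.698 → 258.70 g/mol.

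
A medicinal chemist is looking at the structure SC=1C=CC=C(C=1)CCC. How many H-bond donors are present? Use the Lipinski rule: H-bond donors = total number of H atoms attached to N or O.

0

Donors: find every N or O and count the H atoms it carries.
  (no N or O atoms present)
Lipinski HBD = 0.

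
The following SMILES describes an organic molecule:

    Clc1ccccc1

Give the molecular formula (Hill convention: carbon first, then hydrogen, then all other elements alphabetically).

Walk through each heavy atom and fill implicit hydrogens from standard valence (C 4, N 3, O 2, S 2, halogen 1); for lowercase aromatic atoms, an aromatic c carries 1 H when it has two neighbours and 0 H with three, and aromatic n carries 0 H:
  atom 1: Cl (halogen, monovalent) → 0 H
  atom 2: aromatic c, 3 neighbours → 0 H
  atom 3: aromatic c, 2 neighbours → 1 H
  atom 4: aromatic c, 2 neighbours → 1 H
  atom 5: aromatic c, 2 neighbours → 1 H
  atom 6: aromatic c, 2 neighbours → 1 H
  atom 7: aromatic c, 2 neighbours → 1 H
Totals → C:6, H:5, Cl:1.

C6H5Cl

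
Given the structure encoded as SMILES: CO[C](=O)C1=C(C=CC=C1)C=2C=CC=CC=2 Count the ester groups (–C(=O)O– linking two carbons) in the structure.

1

The ester motif appears at heavy-atom position 3 in the SMILES.
Ester count: 1.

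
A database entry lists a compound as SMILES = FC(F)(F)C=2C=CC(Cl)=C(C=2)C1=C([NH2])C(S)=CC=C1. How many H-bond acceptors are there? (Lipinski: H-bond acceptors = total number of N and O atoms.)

1

N atoms: 1; O atoms: 0.
Lipinski HBA = 1 + 0 = 1.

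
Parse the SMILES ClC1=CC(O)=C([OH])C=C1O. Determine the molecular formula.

Walk through each heavy atom and fill implicit hydrogens from standard valence (C 4, N 3, O 2, S 2, halogen 1):
  atom 1: Cl (halogen, monovalent) → 0 H
  atom 2: C, bond orders sum to 4 (valence 4) → 0 H
  atom 3: C, bond orders sum to 3 (valence 4) → 1 H
  atom 4: C, bond orders sum to 4 (valence 4) → 0 H
  atom 5: O, bond orders sum to 1 (valence 2) → 1 H
  atom 6: C, bond orders sum to 4 (valence 4) → 0 H
  atom 7: O with explicit H count 1
  atom 8: C, bond orders sum to 3 (valence 4) → 1 H
  atom 9: C, bond orders sum to 4 (valence 4) → 0 H
  atom 10: O, bond orders sum to 1 (valence 2) → 1 H
Totals → C:6, H:5, Cl:1, O:3.

C6H5ClO3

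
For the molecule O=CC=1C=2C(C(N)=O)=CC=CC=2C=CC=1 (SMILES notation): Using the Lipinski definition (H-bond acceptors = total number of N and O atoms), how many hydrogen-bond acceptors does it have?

3

N atoms: 1; O atoms: 2.
Lipinski HBA = 1 + 2 = 3.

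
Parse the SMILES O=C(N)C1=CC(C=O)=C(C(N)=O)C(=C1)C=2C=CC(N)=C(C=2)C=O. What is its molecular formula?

C16H13N3O4

Walk through each heavy atom and fill implicit hydrogens from standard valence (C 4, N 3, O 2, S 2, halogen 1):
  atom 1: O, bond orders sum to 2 (valence 2) → 0 H
  atom 2: C, bond orders sum to 4 (valence 4) → 0 H
  atom 3: N, bond orders sum to 1 (valence 3) → 2 H
  atom 4: C, bond orders sum to 4 (valence 4) → 0 H
  atom 5: C, bond orders sum to 3 (valence 4) → 1 H
  atom 6: C, bond orders sum to 4 (valence 4) → 0 H
  atom 7: C, bond orders sum to 3 (valence 4) → 1 H
  atom 8: O, bond orders sum to 2 (valence 2) → 0 H
  atom 9: C, bond orders sum to 4 (valence 4) → 0 H
  atom 10: C, bond orders sum to 4 (valence 4) → 0 H
  atom 11: N, bond orders sum to 1 (valence 3) → 2 H
  atom 12: O, bond orders sum to 2 (valence 2) → 0 H
  atom 13: C, bond orders sum to 4 (valence 4) → 0 H
  atom 14: C, bond orders sum to 3 (valence 4) → 1 H
  atom 15: C, bond orders sum to 4 (valence 4) → 0 H
  atom 16: C, bond orders sum to 3 (valence 4) → 1 H
  atom 17: C, bond orders sum to 3 (valence 4) → 1 H
  atom 18: C, bond orders sum to 4 (valence 4) → 0 H
  atom 19: N, bond orders sum to 1 (valence 3) → 2 H
  atom 20: C, bond orders sum to 4 (valence 4) → 0 H
  atom 21: C, bond orders sum to 3 (valence 4) → 1 H
  atom 22: C, bond orders sum to 3 (valence 4) → 1 H
  atom 23: O, bond orders sum to 2 (valence 2) → 0 H
Totals → C:16, H:13, N:3, O:4.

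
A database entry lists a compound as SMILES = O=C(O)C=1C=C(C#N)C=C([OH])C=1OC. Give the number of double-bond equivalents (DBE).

7

Degree of unsaturation = (number of rings) + (number of π bonds).
Ring closures in the SMILES: 1.
π bonds: 4 double bonds (each 1 DoU), 1 triple bond (each 2 DoU) → 6 DoU from unsaturation.
Total DoU = 1 + 6 = 7.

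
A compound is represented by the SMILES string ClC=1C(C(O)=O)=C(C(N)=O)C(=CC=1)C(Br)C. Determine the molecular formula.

Walk through each heavy atom and fill implicit hydrogens from standard valence (C 4, N 3, O 2, S 2, halogen 1):
  atom 1: Cl (halogen, monovalent) → 0 H
  atom 2: C, bond orders sum to 4 (valence 4) → 0 H
  atom 3: C, bond orders sum to 4 (valence 4) → 0 H
  atom 4: C, bond orders sum to 4 (valence 4) → 0 H
  atom 5: O, bond orders sum to 1 (valence 2) → 1 H
  atom 6: O, bond orders sum to 2 (valence 2) → 0 H
  atom 7: C, bond orders sum to 4 (valence 4) → 0 H
  atom 8: C, bond orders sum to 4 (valence 4) → 0 H
  atom 9: N, bond orders sum to 1 (valence 3) → 2 H
  atom 10: O, bond orders sum to 2 (valence 2) → 0 H
  atom 11: C, bond orders sum to 4 (valence 4) → 0 H
  atom 12: C, bond orders sum to 3 (valence 4) → 1 H
  atom 13: C, bond orders sum to 3 (valence 4) → 1 H
  atom 14: C, bond orders sum to 3 (valence 4) → 1 H
  atom 15: Br (halogen, monovalent) → 0 H
  atom 16: C, bond orders sum to 1 (valence 4) → 3 H
Totals → C:10, H:9, Br:1, Cl:1, N:1, O:3.
In Hill order: C10H9BrClNO3.

C10H9BrClNO3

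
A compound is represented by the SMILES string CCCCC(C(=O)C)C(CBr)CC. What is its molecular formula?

C11H21BrO

Walk through each heavy atom and fill implicit hydrogens from standard valence (C 4, N 3, O 2, S 2, halogen 1):
  atom 1: C, bond orders sum to 1 (valence 4) → 3 H
  atom 2: C, bond orders sum to 2 (valence 4) → 2 H
  atom 3: C, bond orders sum to 2 (valence 4) → 2 H
  atom 4: C, bond orders sum to 2 (valence 4) → 2 H
  atom 5: C, bond orders sum to 3 (valence 4) → 1 H
  atom 6: C, bond orders sum to 4 (valence 4) → 0 H
  atom 7: O, bond orders sum to 2 (valence 2) → 0 H
  atom 8: C, bond orders sum to 1 (valence 4) → 3 H
  atom 9: C, bond orders sum to 3 (valence 4) → 1 H
  atom 10: C, bond orders sum to 2 (valence 4) → 2 H
  atom 11: Br (halogen, monovalent) → 0 H
  atom 12: C, bond orders sum to 2 (valence 4) → 2 H
  atom 13: C, bond orders sum to 1 (valence 4) → 3 H
Totals → C:11, H:21, Br:1, O:1.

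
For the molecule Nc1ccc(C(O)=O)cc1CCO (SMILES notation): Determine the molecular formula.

C9H11NO3

Walk through each heavy atom and fill implicit hydrogens from standard valence (C 4, N 3, O 2, S 2, halogen 1); for lowercase aromatic atoms, an aromatic c carries 1 H when it has two neighbours and 0 H with three, and aromatic n carries 0 H:
  atom 1: N, bond orders sum to 1 (valence 3) → 2 H
  atom 2: aromatic c, 3 neighbours → 0 H
  atom 3: aromatic c, 2 neighbours → 1 H
  atom 4: aromatic c, 2 neighbours → 1 H
  atom 5: aromatic c, 3 neighbours → 0 H
  atom 6: C, bond orders sum to 4 (valence 4) → 0 H
  atom 7: O, bond orders sum to 1 (valence 2) → 1 H
  atom 8: O, bond orders sum to 2 (valence 2) → 0 H
  atom 9: aromatic c, 2 neighbours → 1 H
  atom 10: aromatic c, 3 neighbours → 0 H
  atom 11: C, bond orders sum to 2 (valence 4) → 2 H
  atom 12: C, bond orders sum to 2 (valence 4) → 2 H
  atom 13: O, bond orders sum to 1 (valence 2) → 1 H
Totals → C:9, H:11, N:1, O:3.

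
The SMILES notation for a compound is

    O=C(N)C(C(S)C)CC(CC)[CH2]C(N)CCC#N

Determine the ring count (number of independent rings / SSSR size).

0

In SMILES, each pair of matching ring-closure digits denotes one ring-closing bond; the number of such bonds equals the number of independent rings.
Ring-closure bonds here: 0.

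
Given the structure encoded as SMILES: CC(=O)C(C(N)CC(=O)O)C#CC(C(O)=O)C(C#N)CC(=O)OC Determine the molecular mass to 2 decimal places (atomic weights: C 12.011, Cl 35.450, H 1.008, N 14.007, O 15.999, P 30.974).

First, the molecular formula is C15H18N2O7 (counting implicit H from valence).
  C: 15 × 12.011 = 180.165
  H: 18 × 1.008 = 18.144
  N: 2 × 14.007 = 28.014
  O: 7 × 15.999 = 111.993
Sum: 15×12.011 + 18×1.008 + 2×14.007 + 7×15.999 = 338.316 → 338.32 g/mol.

338.32 g/mol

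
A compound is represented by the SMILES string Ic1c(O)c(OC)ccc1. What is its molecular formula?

Walk through each heavy atom and fill implicit hydrogens from standard valence (C 4, N 3, O 2, S 2, halogen 1); for lowercase aromatic atoms, an aromatic c carries 1 H when it has two neighbours and 0 H with three, and aromatic n carries 0 H:
  atom 1: I (halogen, monovalent) → 0 H
  atom 2: aromatic c, 3 neighbours → 0 H
  atom 3: aromatic c, 3 neighbours → 0 H
  atom 4: O, bond orders sum to 1 (valence 2) → 1 H
  atom 5: aromatic c, 3 neighbours → 0 H
  atom 6: O, bond orders sum to 2 (valence 2) → 0 H
  atom 7: C, bond orders sum to 1 (valence 4) → 3 H
  atom 8: aromatic c, 2 neighbours → 1 H
  atom 9: aromatic c, 2 neighbours → 1 H
  atom 10: aromatic c, 2 neighbours → 1 H
Totals → C:7, H:7, I:1, O:2.
In Hill order: C7H7IO2.

C7H7IO2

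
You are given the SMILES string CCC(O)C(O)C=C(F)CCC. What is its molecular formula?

Walk through each heavy atom and fill implicit hydrogens from standard valence (C 4, N 3, O 2, S 2, halogen 1):
  atom 1: C, bond orders sum to 1 (valence 4) → 3 H
  atom 2: C, bond orders sum to 2 (valence 4) → 2 H
  atom 3: C, bond orders sum to 3 (valence 4) → 1 H
  atom 4: O, bond orders sum to 1 (valence 2) → 1 H
  atom 5: C, bond orders sum to 3 (valence 4) → 1 H
  atom 6: O, bond orders sum to 1 (valence 2) → 1 H
  atom 7: C, bond orders sum to 3 (valence 4) → 1 H
  atom 8: C, bond orders sum to 4 (valence 4) → 0 H
  atom 9: F (halogen, monovalent) → 0 H
  atom 10: C, bond orders sum to 2 (valence 4) → 2 H
  atom 11: C, bond orders sum to 2 (valence 4) → 2 H
  atom 12: C, bond orders sum to 1 (valence 4) → 3 H
Totals → C:9, H:17, F:1, O:2.

C9H17FO2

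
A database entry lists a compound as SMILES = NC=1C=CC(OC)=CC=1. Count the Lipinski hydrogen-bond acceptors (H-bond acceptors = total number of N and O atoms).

N atoms: 1; O atoms: 1.
Lipinski HBA = 1 + 1 = 2.

2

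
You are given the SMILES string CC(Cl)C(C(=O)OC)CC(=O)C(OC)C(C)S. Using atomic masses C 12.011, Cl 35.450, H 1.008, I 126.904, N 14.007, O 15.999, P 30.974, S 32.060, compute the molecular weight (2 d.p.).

282.78 g/mol

First, the molecular formula is C11H19ClO4S (counting implicit H from valence).
  C: 11 × 12.011 = 132.121
  Cl: 1 × 35.450 = 35.450
  H: 19 × 1.008 = 19.152
  O: 4 × 15.999 = 63.996
  S: 1 × 32.060 = 32.060
Sum: 11×12.011 + 1×35.450 + 19×1.008 + 4×15.999 + 1×32.060 = 282.779 → 282.78 g/mol.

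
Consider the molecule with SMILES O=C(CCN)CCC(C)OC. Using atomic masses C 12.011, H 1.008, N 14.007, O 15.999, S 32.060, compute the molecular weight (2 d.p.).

159.23 g/mol

First, the molecular formula is C8H17NO2 (counting implicit H from valence).
  C: 8 × 12.011 = 96.088
  H: 17 × 1.008 = 17.136
  N: 1 × 14.007 = 14.007
  O: 2 × 15.999 = 31.998
Sum: 8×12.011 + 17×1.008 + 1×14.007 + 2×15.999 = 159.229 → 159.23 g/mol.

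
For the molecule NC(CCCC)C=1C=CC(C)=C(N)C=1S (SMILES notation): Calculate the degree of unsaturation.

Degree of unsaturation = (number of rings) + (number of π bonds).
Ring closures in the SMILES: 1.
π bonds: 3 double bonds (each 1 DoU) → 3 DoU from unsaturation.
Total DoU = 1 + 3 = 4.

4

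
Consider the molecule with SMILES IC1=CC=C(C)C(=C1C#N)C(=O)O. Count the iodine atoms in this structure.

Scan the SMILES for I atoms (remember two-letter symbols like Cl and Br are single atoms).
Iodine count: 1.

1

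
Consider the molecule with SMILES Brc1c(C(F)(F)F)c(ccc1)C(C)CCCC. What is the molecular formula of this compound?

Walk through each heavy atom and fill implicit hydrogens from standard valence (C 4, N 3, O 2, S 2, halogen 1); for lowercase aromatic atoms, an aromatic c carries 1 H when it has two neighbours and 0 H with three, and aromatic n carries 0 H:
  atom 1: Br (halogen, monovalent) → 0 H
  atom 2: aromatic c, 3 neighbours → 0 H
  atom 3: aromatic c, 3 neighbours → 0 H
  atom 4: C, bond orders sum to 4 (valence 4) → 0 H
  atom 5: F (halogen, monovalent) → 0 H
  atom 6: F (halogen, monovalent) → 0 H
  atom 7: F (halogen, monovalent) → 0 H
  atom 8: aromatic c, 3 neighbours → 0 H
  atom 9: aromatic c, 2 neighbours → 1 H
  atom 10: aromatic c, 2 neighbours → 1 H
  atom 11: aromatic c, 2 neighbours → 1 H
  atom 12: C, bond orders sum to 3 (valence 4) → 1 H
  atom 13: C, bond orders sum to 1 (valence 4) → 3 H
  atom 14: C, bond orders sum to 2 (valence 4) → 2 H
  atom 15: C, bond orders sum to 2 (valence 4) → 2 H
  atom 16: C, bond orders sum to 2 (valence 4) → 2 H
  atom 17: C, bond orders sum to 1 (valence 4) → 3 H
Totals → C:13, H:16, Br:1, F:3.

C13H16BrF3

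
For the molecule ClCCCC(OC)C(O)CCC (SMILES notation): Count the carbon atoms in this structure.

Count every carbon token in the SMILES (each C, including those in ring-closure positions and inside branches).
Carbon count: 9.

9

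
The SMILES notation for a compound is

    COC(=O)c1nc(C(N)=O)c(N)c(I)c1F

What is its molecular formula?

C8H7FIN3O3

Walk through each heavy atom and fill implicit hydrogens from standard valence (C 4, N 3, O 2, S 2, halogen 1); for lowercase aromatic atoms, an aromatic c carries 1 H when it has two neighbours and 0 H with three, and aromatic n carries 0 H:
  atom 1: C, bond orders sum to 1 (valence 4) → 3 H
  atom 2: O, bond orders sum to 2 (valence 2) → 0 H
  atom 3: C, bond orders sum to 4 (valence 4) → 0 H
  atom 4: O, bond orders sum to 2 (valence 2) → 0 H
  atom 5: aromatic c, 3 neighbours → 0 H
  atom 6: aromatic n, 2 neighbours → 0 H
  atom 7: aromatic c, 3 neighbours → 0 H
  atom 8: C, bond orders sum to 4 (valence 4) → 0 H
  atom 9: N, bond orders sum to 1 (valence 3) → 2 H
  atom 10: O, bond orders sum to 2 (valence 2) → 0 H
  atom 11: aromatic c, 3 neighbours → 0 H
  atom 12: N, bond orders sum to 1 (valence 3) → 2 H
  atom 13: aromatic c, 3 neighbours → 0 H
  atom 14: I (halogen, monovalent) → 0 H
  atom 15: aromatic c, 3 neighbours → 0 H
  atom 16: F (halogen, monovalent) → 0 H
Totals → C:8, H:7, F:1, I:1, N:3, O:3.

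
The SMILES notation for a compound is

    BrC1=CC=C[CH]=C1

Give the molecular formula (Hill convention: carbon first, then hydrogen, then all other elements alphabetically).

Walk through each heavy atom and fill implicit hydrogens from standard valence (C 4, N 3, O 2, S 2, halogen 1):
  atom 1: Br (halogen, monovalent) → 0 H
  atom 2: C, bond orders sum to 4 (valence 4) → 0 H
  atom 3: C, bond orders sum to 3 (valence 4) → 1 H
  atom 4: C, bond orders sum to 3 (valence 4) → 1 H
  atom 5: C, bond orders sum to 3 (valence 4) → 1 H
  atom 6: C with explicit H count 1
  atom 7: C, bond orders sum to 3 (valence 4) → 1 H
Totals → C:6, H:5, Br:1.

C6H5Br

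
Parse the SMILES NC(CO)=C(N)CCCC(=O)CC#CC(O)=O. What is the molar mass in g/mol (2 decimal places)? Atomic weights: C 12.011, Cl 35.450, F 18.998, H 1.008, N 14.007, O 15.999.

First, the molecular formula is C11H16N2O4 (counting implicit H from valence).
  C: 11 × 12.011 = 132.121
  H: 16 × 1.008 = 16.128
  N: 2 × 14.007 = 28.014
  O: 4 × 15.999 = 63.996
Sum: 11×12.011 + 16×1.008 + 2×14.007 + 4×15.999 = 240.259 → 240.26 g/mol.

240.26 g/mol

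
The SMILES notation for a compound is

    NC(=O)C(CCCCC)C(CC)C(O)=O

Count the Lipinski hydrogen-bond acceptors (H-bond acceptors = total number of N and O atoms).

4

N atoms: 1; O atoms: 3.
Lipinski HBA = 1 + 3 = 4.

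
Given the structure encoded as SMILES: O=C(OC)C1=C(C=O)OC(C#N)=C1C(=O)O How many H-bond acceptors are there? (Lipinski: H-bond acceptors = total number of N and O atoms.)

N atoms: 1; O atoms: 6.
Lipinski HBA = 1 + 6 = 7.

7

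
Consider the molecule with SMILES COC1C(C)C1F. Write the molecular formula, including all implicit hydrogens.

Walk through each heavy atom and fill implicit hydrogens from standard valence (C 4, N 3, O 2, S 2, halogen 1):
  atom 1: C, bond orders sum to 1 (valence 4) → 3 H
  atom 2: O, bond orders sum to 2 (valence 2) → 0 H
  atom 3: C, bond orders sum to 3 (valence 4) → 1 H
  atom 4: C, bond orders sum to 3 (valence 4) → 1 H
  atom 5: C, bond orders sum to 1 (valence 4) → 3 H
  atom 6: C, bond orders sum to 3 (valence 4) → 1 H
  atom 7: F (halogen, monovalent) → 0 H
Totals → C:5, H:9, F:1, O:1.
In Hill order: C5H9FO.

C5H9FO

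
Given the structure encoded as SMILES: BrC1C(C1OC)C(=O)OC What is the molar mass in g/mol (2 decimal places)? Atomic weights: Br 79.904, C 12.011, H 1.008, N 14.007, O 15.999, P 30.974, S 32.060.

209.04 g/mol

First, the molecular formula is C6H9BrO3 (counting implicit H from valence).
  Br: 1 × 79.904 = 79.904
  C: 6 × 12.011 = 72.066
  H: 9 × 1.008 = 9.072
  O: 3 × 15.999 = 47.997
Sum: 1×79.904 + 6×12.011 + 9×1.008 + 3×15.999 = 209.039 → 209.04 g/mol.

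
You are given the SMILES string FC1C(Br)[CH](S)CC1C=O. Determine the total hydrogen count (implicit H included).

Walk through each heavy atom and fill implicit hydrogens from standard valence (C 4, N 3, O 2, S 2, halogen 1):
  atom 1: F (halogen, monovalent) → 0 H
  atom 2: C, bond orders sum to 3 (valence 4) → 1 H
  atom 3: C, bond orders sum to 3 (valence 4) → 1 H
  atom 4: Br (halogen, monovalent) → 0 H
  atom 5: C with explicit H count 1
  atom 6: S, bond orders sum to 1 (valence 2) → 1 H
  atom 7: C, bond orders sum to 2 (valence 4) → 2 H
  atom 8: C, bond orders sum to 3 (valence 4) → 1 H
  atom 9: C, bond orders sum to 3 (valence 4) → 1 H
  atom 10: O, bond orders sum to 2 (valence 2) → 0 H
Total hydrogens: 8.

8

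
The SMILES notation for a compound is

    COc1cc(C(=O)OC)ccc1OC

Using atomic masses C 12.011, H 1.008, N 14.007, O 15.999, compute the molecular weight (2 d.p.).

First, the molecular formula is C10H12O4 (counting implicit H from valence).
  C: 10 × 12.011 = 120.110
  H: 12 × 1.008 = 12.096
  O: 4 × 15.999 = 63.996
Sum: 10×12.011 + 12×1.008 + 4×15.999 = 196.202 → 196.20 g/mol.

196.20 g/mol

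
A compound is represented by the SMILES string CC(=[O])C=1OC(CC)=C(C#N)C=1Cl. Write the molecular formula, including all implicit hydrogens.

C9H8ClNO2

Walk through each heavy atom and fill implicit hydrogens from standard valence (C 4, N 3, O 2, S 2, halogen 1):
  atom 1: C, bond orders sum to 1 (valence 4) → 3 H
  atom 2: C, bond orders sum to 4 (valence 4) → 0 H
  atom 3: O with explicit H count 0
  atom 4: C, bond orders sum to 4 (valence 4) → 0 H
  atom 5: O, bond orders sum to 2 (valence 2) → 0 H
  atom 6: C, bond orders sum to 4 (valence 4) → 0 H
  atom 7: C, bond orders sum to 2 (valence 4) → 2 H
  atom 8: C, bond orders sum to 1 (valence 4) → 3 H
  atom 9: C, bond orders sum to 4 (valence 4) → 0 H
  atom 10: C, bond orders sum to 4 (valence 4) → 0 H
  atom 11: N, bond orders sum to 3 (valence 3) → 0 H
  atom 12: C, bond orders sum to 4 (valence 4) → 0 H
  atom 13: Cl (halogen, monovalent) → 0 H
Totals → C:9, H:8, Cl:1, N:1, O:2.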